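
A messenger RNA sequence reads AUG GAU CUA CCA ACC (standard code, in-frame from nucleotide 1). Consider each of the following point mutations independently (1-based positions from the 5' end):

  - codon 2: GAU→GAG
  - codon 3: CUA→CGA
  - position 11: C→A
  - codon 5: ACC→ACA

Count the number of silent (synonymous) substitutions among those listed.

Codon 2: GAU (Asp) → GAG (Glu) — missense.
Codon 3: CUA (Leu) → CGA (Arg) — missense.
Codon 4: CCA (Pro) → CAA (Gln) — missense.
Codon 5: ACC (Thr) → ACA (Thr) — synonymous.
Synonymous: 1 of 4.

1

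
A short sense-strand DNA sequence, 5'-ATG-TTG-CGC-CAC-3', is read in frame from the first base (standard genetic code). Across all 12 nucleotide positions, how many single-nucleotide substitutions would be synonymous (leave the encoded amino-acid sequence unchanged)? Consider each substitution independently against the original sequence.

Codon 1 (ATG, Met): 0 synonymous substitutions.
Codon 2 (TTG, Leu): 2 synonymous substitutions.
Codon 3 (CGC, Arg): 3 synonymous substitutions.
Codon 4 (CAC, His): 1 synonymous substitution.
Total: 0 + 2 + 3 + 1 = 6.

6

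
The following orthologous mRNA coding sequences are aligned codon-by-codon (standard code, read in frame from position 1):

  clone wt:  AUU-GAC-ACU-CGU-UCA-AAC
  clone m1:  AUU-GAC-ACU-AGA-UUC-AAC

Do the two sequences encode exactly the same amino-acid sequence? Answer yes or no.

no

Codon 1: AUU Ile / AUU Ile — identical.
Codon 2: GAC Asp / GAC Asp — identical.
Codon 3: ACU Thr / ACU Thr — identical.
Codon 4: CGU Arg / AGA Arg — synonymous.
Codon 5: UCA Ser / UUC Phe — nonsynonymous.
Codon 6: AAC Asn / AAC Asn — identical.
Nonsynonymous differences: 1 → different protein.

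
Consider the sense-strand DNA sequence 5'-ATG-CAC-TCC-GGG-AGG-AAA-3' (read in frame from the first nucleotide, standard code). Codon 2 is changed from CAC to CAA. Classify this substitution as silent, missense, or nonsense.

missense

Position 6 falls in codon 2: CAC → His.
After the substitution the codon is CAA → Gln.
His ≠ Gln, so this is a missense mutation.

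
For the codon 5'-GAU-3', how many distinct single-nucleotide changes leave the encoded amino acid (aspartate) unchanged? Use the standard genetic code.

Position 1: none → 0 synonymous.
Position 2: none → 0 synonymous.
Position 3: GAC → 1 synonymous.
Total: 0 + 0 + 1 = 1.

1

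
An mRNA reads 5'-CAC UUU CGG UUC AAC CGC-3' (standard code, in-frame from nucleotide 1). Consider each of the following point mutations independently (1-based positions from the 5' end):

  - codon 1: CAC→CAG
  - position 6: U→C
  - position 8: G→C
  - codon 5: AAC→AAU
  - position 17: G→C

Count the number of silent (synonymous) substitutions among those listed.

2

Codon 1: CAC (His) → CAG (Gln) — missense.
Codon 2: UUU (Phe) → UUC (Phe) — synonymous.
Codon 3: CGG (Arg) → CCG (Pro) — missense.
Codon 5: AAC (Asn) → AAU (Asn) — synonymous.
Codon 6: CGC (Arg) → CCC (Pro) — missense.
Synonymous: 2 of 5.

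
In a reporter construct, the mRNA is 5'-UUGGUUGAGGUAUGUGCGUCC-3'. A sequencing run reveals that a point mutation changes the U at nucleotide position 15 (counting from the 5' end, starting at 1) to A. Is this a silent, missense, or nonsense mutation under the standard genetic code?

Position 15 falls in codon 5: UGU → Cys.
After the substitution the codon is UGA → Stop.
The new codon is a stop codon, so this is a nonsense mutation.

nonsense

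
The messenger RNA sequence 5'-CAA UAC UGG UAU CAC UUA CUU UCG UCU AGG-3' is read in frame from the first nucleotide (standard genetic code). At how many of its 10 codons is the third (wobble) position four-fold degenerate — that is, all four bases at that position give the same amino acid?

Codon 1 CAA (Gln): third position 2-fold.
Codon 2 UAC (Tyr): third position 2-fold.
Codon 3 UGG (Trp): third position 1-fold.
Codon 4 UAU (Tyr): third position 2-fold.
Codon 5 CAC (His): third position 2-fold.
Codon 6 UUA (Leu): third position 2-fold.
Codon 7 CUU (Leu): third position 4-fold.
Codon 8 UCG (Ser): third position 4-fold.
Codon 9 UCU (Ser): third position 4-fold.
Codon 10 AGG (Arg): third position 2-fold.
Four-fold degenerate third positions: 3.

3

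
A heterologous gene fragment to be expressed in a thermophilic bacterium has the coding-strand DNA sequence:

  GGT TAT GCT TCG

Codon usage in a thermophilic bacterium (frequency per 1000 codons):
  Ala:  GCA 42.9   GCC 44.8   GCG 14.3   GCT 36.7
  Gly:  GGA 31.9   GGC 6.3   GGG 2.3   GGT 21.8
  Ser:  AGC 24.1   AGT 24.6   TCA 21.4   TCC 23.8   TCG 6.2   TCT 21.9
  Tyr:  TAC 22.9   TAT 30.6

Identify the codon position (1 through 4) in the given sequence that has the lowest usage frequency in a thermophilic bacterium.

4

Codon 1 GGT (Gly): 21.8 per 1000.
Codon 2 TAT (Tyr): 30.6 per 1000.
Codon 3 GCT (Ala): 36.7 per 1000.
Codon 4 TCG (Ser): 6.2 per 1000.
Lowest frequency is 6.2 at codon 4.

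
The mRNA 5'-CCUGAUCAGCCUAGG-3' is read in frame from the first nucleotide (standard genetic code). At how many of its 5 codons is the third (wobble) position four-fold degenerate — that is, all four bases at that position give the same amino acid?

2

Codon 1 CCU (Pro): third position 4-fold.
Codon 2 GAU (Asp): third position 2-fold.
Codon 3 CAG (Gln): third position 2-fold.
Codon 4 CCU (Pro): third position 4-fold.
Codon 5 AGG (Arg): third position 2-fold.
Four-fold degenerate third positions: 2.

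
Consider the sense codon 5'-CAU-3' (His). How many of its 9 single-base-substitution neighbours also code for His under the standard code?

Position 1: none → 0 synonymous.
Position 2: none → 0 synonymous.
Position 3: CAC → 1 synonymous.
Total: 0 + 0 + 1 = 1.

1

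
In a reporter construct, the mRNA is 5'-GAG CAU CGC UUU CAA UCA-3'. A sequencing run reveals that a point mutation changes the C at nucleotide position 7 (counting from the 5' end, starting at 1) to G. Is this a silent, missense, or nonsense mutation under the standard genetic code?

missense

Position 7 falls in codon 3: CGC → Arg.
After the substitution the codon is GGC → Gly.
Arg ≠ Gly, so this is a missense mutation.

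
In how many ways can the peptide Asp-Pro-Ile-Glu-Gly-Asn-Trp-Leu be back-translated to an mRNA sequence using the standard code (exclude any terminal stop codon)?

2304

Asp: 2 codons.
Pro: 4 codons.
Ile: 3 codons.
Glu: 2 codons.
Gly: 4 codons.
Asn: 2 codons.
Trp: 1 codon.
Leu: 6 codons.
2 × 4 × 3 × 2 × 4 × 2 × 1 × 6 = 2304.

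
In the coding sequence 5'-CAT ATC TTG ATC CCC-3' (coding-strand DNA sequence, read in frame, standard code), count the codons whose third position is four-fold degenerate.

1

Codon 1 CAT (His): third position 2-fold.
Codon 2 ATC (Ile): third position 3-fold.
Codon 3 TTG (Leu): third position 2-fold.
Codon 4 ATC (Ile): third position 3-fold.
Codon 5 CCC (Pro): third position 4-fold.
Four-fold degenerate third positions: 1.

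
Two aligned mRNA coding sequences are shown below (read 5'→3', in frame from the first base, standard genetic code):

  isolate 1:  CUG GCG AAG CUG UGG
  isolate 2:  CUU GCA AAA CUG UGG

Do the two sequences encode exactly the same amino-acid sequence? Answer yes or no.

yes

Codon 1: CUG Leu / CUU Leu — synonymous.
Codon 2: GCG Ala / GCA Ala — synonymous.
Codon 3: AAG Lys / AAA Lys — synonymous.
Codon 4: CUG Leu / CUG Leu — identical.
Codon 5: UGG Trp / UGG Trp — identical.
Nonsynonymous differences: 0 → same protein.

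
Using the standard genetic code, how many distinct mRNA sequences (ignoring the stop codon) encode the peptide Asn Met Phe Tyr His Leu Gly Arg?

Asn: 2 codons.
Met: 1 codon.
Phe: 2 codons.
Tyr: 2 codons.
His: 2 codons.
Leu: 6 codons.
Gly: 4 codons.
Arg: 6 codons.
2 × 1 × 2 × 2 × 2 × 6 × 4 × 6 = 2304.

2304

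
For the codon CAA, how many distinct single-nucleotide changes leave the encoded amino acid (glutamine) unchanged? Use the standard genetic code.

Position 1: none → 0 synonymous.
Position 2: none → 0 synonymous.
Position 3: CAG → 1 synonymous.
Total: 0 + 0 + 1 = 1.

1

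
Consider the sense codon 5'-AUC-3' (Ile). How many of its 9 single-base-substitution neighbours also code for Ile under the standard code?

Position 1: none → 0 synonymous.
Position 2: none → 0 synonymous.
Position 3: AUU, AUA → 2 synonymous.
Total: 0 + 0 + 2 = 2.

2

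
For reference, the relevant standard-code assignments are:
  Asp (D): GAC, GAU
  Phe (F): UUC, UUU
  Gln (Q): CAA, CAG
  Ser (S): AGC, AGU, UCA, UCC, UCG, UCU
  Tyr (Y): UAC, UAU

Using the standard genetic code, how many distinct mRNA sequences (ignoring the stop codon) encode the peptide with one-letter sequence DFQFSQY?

Asp: 2 codons.
Phe: 2 codons.
Gln: 2 codons.
Phe: 2 codons.
Ser: 6 codons.
Gln: 2 codons.
Tyr: 2 codons.
2 × 2 × 2 × 2 × 6 × 2 × 2 = 384.

384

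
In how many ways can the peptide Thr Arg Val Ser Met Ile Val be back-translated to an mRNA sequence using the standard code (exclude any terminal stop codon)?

Thr: 4 codons.
Arg: 6 codons.
Val: 4 codons.
Ser: 6 codons.
Met: 1 codon.
Ile: 3 codons.
Val: 4 codons.
4 × 6 × 4 × 6 × 1 × 3 × 4 = 6912.

6912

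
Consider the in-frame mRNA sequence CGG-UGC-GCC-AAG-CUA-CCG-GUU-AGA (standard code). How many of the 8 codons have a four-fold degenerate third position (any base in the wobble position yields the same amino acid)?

Codon 1 CGG (Arg): third position 4-fold.
Codon 2 UGC (Cys): third position 2-fold.
Codon 3 GCC (Ala): third position 4-fold.
Codon 4 AAG (Lys): third position 2-fold.
Codon 5 CUA (Leu): third position 4-fold.
Codon 6 CCG (Pro): third position 4-fold.
Codon 7 GUU (Val): third position 4-fold.
Codon 8 AGA (Arg): third position 2-fold.
Four-fold degenerate third positions: 5.

5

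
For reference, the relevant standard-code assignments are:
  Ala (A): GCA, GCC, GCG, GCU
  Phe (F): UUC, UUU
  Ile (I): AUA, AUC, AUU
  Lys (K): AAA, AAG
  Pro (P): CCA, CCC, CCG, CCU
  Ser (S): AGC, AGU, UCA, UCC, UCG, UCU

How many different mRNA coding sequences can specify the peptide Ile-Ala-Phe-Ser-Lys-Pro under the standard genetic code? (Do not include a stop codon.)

1152

Ile: 3 codons.
Ala: 4 codons.
Phe: 2 codons.
Ser: 6 codons.
Lys: 2 codons.
Pro: 4 codons.
3 × 4 × 2 × 6 × 2 × 4 = 1152.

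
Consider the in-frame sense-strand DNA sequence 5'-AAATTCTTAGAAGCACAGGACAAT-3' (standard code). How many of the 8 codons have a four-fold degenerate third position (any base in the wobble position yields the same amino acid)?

Codon 1 AAA (Lys): third position 2-fold.
Codon 2 TTC (Phe): third position 2-fold.
Codon 3 TTA (Leu): third position 2-fold.
Codon 4 GAA (Glu): third position 2-fold.
Codon 5 GCA (Ala): third position 4-fold.
Codon 6 CAG (Gln): third position 2-fold.
Codon 7 GAC (Asp): third position 2-fold.
Codon 8 AAT (Asn): third position 2-fold.
Four-fold degenerate third positions: 1.

1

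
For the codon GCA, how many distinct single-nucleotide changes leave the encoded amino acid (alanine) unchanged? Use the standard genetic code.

3

Position 1: none → 0 synonymous.
Position 2: none → 0 synonymous.
Position 3: GCU, GCC, GCG → 3 synonymous.
Total: 0 + 0 + 3 = 3.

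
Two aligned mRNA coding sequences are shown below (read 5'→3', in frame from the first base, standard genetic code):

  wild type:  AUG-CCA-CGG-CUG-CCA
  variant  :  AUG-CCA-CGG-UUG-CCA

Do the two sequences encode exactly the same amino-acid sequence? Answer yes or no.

Codon 1: AUG Met / AUG Met — identical.
Codon 2: CCA Pro / CCA Pro — identical.
Codon 3: CGG Arg / CGG Arg — identical.
Codon 4: CUG Leu / UUG Leu — synonymous.
Codon 5: CCA Pro / CCA Pro — identical.
Nonsynonymous differences: 0 → same protein.

yes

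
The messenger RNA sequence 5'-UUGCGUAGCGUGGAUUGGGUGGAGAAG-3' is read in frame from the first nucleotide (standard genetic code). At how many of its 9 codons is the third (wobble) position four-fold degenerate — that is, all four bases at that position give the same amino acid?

Codon 1 UUG (Leu): third position 2-fold.
Codon 2 CGU (Arg): third position 4-fold.
Codon 3 AGC (Ser): third position 2-fold.
Codon 4 GUG (Val): third position 4-fold.
Codon 5 GAU (Asp): third position 2-fold.
Codon 6 UGG (Trp): third position 1-fold.
Codon 7 GUG (Val): third position 4-fold.
Codon 8 GAG (Glu): third position 2-fold.
Codon 9 AAG (Lys): third position 2-fold.
Four-fold degenerate third positions: 3.

3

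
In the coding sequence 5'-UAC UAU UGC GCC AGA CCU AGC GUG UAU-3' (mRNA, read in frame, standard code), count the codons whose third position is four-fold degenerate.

Codon 1 UAC (Tyr): third position 2-fold.
Codon 2 UAU (Tyr): third position 2-fold.
Codon 3 UGC (Cys): third position 2-fold.
Codon 4 GCC (Ala): third position 4-fold.
Codon 5 AGA (Arg): third position 2-fold.
Codon 6 CCU (Pro): third position 4-fold.
Codon 7 AGC (Ser): third position 2-fold.
Codon 8 GUG (Val): third position 4-fold.
Codon 9 UAU (Tyr): third position 2-fold.
Four-fold degenerate third positions: 3.

3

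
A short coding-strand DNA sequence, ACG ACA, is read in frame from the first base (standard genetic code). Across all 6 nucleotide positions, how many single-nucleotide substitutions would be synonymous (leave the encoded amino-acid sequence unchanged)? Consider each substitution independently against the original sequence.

6

Codon 1 (ACG, Thr): 3 synonymous substitutions.
Codon 2 (ACA, Thr): 3 synonymous substitutions.
Total: 3 + 3 = 6.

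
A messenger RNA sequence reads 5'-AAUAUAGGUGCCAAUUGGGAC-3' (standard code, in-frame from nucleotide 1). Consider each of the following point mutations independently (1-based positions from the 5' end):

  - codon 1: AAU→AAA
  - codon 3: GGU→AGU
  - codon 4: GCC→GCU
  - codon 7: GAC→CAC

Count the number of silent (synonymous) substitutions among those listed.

Codon 1: AAU (Asn) → AAA (Lys) — missense.
Codon 3: GGU (Gly) → AGU (Ser) — missense.
Codon 4: GCC (Ala) → GCU (Ala) — synonymous.
Codon 7: GAC (Asp) → CAC (His) — missense.
Synonymous: 1 of 4.

1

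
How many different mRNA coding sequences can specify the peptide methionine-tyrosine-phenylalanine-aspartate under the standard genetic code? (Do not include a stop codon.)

8

Met: 1 codon.
Tyr: 2 codons.
Phe: 2 codons.
Asp: 2 codons.
1 × 2 × 2 × 2 = 8.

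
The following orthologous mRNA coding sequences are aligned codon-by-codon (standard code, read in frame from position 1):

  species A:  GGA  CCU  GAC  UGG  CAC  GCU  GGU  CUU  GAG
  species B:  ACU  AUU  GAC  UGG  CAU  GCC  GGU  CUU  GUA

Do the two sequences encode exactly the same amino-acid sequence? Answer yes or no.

no

Codon 1: GGA Gly / ACU Thr — nonsynonymous.
Codon 2: CCU Pro / AUU Ile — nonsynonymous.
Codon 3: GAC Asp / GAC Asp — identical.
Codon 4: UGG Trp / UGG Trp — identical.
Codon 5: CAC His / CAU His — synonymous.
Codon 6: GCU Ala / GCC Ala — synonymous.
Codon 7: GGU Gly / GGU Gly — identical.
Codon 8: CUU Leu / CUU Leu — identical.
Codon 9: GAG Glu / GUA Val — nonsynonymous.
Nonsynonymous differences: 3 → different protein.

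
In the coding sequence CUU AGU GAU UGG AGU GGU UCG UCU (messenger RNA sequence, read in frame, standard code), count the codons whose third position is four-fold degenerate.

Codon 1 CUU (Leu): third position 4-fold.
Codon 2 AGU (Ser): third position 2-fold.
Codon 3 GAU (Asp): third position 2-fold.
Codon 4 UGG (Trp): third position 1-fold.
Codon 5 AGU (Ser): third position 2-fold.
Codon 6 GGU (Gly): third position 4-fold.
Codon 7 UCG (Ser): third position 4-fold.
Codon 8 UCU (Ser): third position 4-fold.
Four-fold degenerate third positions: 4.

4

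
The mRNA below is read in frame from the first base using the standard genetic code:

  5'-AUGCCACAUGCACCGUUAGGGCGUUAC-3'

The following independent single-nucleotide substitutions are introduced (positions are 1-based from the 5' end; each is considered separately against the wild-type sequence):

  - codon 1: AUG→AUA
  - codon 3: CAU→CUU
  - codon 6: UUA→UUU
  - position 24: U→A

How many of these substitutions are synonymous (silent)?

Codon 1: AUG (Met) → AUA (Ile) — missense.
Codon 3: CAU (His) → CUU (Leu) — missense.
Codon 6: UUA (Leu) → UUU (Phe) — missense.
Codon 8: CGU (Arg) → CGA (Arg) — synonymous.
Synonymous: 1 of 4.

1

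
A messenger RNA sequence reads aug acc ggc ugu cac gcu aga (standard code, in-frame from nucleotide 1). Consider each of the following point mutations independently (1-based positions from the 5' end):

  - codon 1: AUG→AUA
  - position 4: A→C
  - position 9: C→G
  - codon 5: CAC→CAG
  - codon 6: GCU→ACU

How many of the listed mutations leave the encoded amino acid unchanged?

1

Codon 1: AUG (Met) → AUA (Ile) — missense.
Codon 2: ACC (Thr) → CCC (Pro) — missense.
Codon 3: GGC (Gly) → GGG (Gly) — synonymous.
Codon 5: CAC (His) → CAG (Gln) — missense.
Codon 6: GCU (Ala) → ACU (Thr) — missense.
Synonymous: 1 of 5.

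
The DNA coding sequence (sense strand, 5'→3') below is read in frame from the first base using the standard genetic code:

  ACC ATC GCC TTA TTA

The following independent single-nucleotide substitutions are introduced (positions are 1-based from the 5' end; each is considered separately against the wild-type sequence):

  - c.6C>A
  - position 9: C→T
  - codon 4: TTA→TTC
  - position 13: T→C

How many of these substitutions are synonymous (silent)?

3

Codon 2: ATC (Ile) → ATA (Ile) — synonymous.
Codon 3: GCC (Ala) → GCT (Ala) — synonymous.
Codon 4: TTA (Leu) → TTC (Phe) — missense.
Codon 5: TTA (Leu) → CTA (Leu) — synonymous.
Synonymous: 3 of 4.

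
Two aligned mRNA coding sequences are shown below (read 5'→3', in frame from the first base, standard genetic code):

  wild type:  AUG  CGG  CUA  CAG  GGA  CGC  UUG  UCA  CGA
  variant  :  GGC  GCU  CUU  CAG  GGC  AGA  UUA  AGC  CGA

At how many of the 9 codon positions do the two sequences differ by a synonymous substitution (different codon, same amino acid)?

Codon 1: AUG Met / GGC Gly — nonsynonymous.
Codon 2: CGG Arg / GCU Ala — nonsynonymous.
Codon 3: CUA Leu / CUU Leu — synonymous.
Codon 4: CAG Gln / CAG Gln — identical.
Codon 5: GGA Gly / GGC Gly — synonymous.
Codon 6: CGC Arg / AGA Arg — synonymous.
Codon 7: UUG Leu / UUA Leu — synonymous.
Codon 8: UCA Ser / AGC Ser — synonymous.
Codon 9: CGA Arg / CGA Arg — identical.
Synonymous differences: 5.

5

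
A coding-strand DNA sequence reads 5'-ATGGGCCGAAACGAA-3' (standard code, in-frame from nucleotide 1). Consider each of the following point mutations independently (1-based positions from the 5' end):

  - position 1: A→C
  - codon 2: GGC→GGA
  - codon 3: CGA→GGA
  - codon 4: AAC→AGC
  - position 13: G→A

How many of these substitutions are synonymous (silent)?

Codon 1: ATG (Met) → CTG (Leu) — missense.
Codon 2: GGC (Gly) → GGA (Gly) — synonymous.
Codon 3: CGA (Arg) → GGA (Gly) — missense.
Codon 4: AAC (Asn) → AGC (Ser) — missense.
Codon 5: GAA (Glu) → AAA (Lys) — missense.
Synonymous: 1 of 5.

1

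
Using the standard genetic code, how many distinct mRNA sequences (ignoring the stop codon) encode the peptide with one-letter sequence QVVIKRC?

Gln: 2 codons.
Val: 4 codons.
Val: 4 codons.
Ile: 3 codons.
Lys: 2 codons.
Arg: 6 codons.
Cys: 2 codons.
2 × 4 × 4 × 3 × 2 × 6 × 2 = 2304.

2304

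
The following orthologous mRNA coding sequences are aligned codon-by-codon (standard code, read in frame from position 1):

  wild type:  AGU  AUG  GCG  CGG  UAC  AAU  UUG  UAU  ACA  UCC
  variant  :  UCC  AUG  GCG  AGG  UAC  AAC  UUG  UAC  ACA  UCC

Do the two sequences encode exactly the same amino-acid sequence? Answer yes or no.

yes

Codon 1: AGU Ser / UCC Ser — synonymous.
Codon 2: AUG Met / AUG Met — identical.
Codon 3: GCG Ala / GCG Ala — identical.
Codon 4: CGG Arg / AGG Arg — synonymous.
Codon 5: UAC Tyr / UAC Tyr — identical.
Codon 6: AAU Asn / AAC Asn — synonymous.
Codon 7: UUG Leu / UUG Leu — identical.
Codon 8: UAU Tyr / UAC Tyr — synonymous.
Codon 9: ACA Thr / ACA Thr — identical.
Codon 10: UCC Ser / UCC Ser — identical.
Nonsynonymous differences: 0 → same protein.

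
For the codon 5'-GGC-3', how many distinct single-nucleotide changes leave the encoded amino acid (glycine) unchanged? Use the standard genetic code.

3

Position 1: none → 0 synonymous.
Position 2: none → 0 synonymous.
Position 3: GGT, GGA, GGG → 3 synonymous.
Total: 0 + 0 + 3 = 3.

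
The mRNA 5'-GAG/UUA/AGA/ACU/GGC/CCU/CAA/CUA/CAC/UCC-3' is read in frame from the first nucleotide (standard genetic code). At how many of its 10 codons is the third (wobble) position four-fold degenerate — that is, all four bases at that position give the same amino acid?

Codon 1 GAG (Glu): third position 2-fold.
Codon 2 UUA (Leu): third position 2-fold.
Codon 3 AGA (Arg): third position 2-fold.
Codon 4 ACU (Thr): third position 4-fold.
Codon 5 GGC (Gly): third position 4-fold.
Codon 6 CCU (Pro): third position 4-fold.
Codon 7 CAA (Gln): third position 2-fold.
Codon 8 CUA (Leu): third position 4-fold.
Codon 9 CAC (His): third position 2-fold.
Codon 10 UCC (Ser): third position 4-fold.
Four-fold degenerate third positions: 5.

5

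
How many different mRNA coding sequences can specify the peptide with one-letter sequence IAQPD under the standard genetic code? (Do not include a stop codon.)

Ile: 3 codons.
Ala: 4 codons.
Gln: 2 codons.
Pro: 4 codons.
Asp: 2 codons.
3 × 4 × 2 × 4 × 2 = 192.

192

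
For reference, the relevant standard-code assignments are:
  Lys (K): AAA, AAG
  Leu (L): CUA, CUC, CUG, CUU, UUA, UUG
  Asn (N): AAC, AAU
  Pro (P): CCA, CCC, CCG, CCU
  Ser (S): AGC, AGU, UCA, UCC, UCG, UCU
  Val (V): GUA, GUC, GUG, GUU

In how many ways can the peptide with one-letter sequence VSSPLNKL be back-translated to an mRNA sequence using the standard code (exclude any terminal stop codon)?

82944

Val: 4 codons.
Ser: 6 codons.
Ser: 6 codons.
Pro: 4 codons.
Leu: 6 codons.
Asn: 2 codons.
Lys: 2 codons.
Leu: 6 codons.
4 × 6 × 6 × 4 × 6 × 2 × 2 × 6 = 82944.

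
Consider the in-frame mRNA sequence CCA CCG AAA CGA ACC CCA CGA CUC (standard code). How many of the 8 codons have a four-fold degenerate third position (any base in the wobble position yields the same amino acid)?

Codon 1 CCA (Pro): third position 4-fold.
Codon 2 CCG (Pro): third position 4-fold.
Codon 3 AAA (Lys): third position 2-fold.
Codon 4 CGA (Arg): third position 4-fold.
Codon 5 ACC (Thr): third position 4-fold.
Codon 6 CCA (Pro): third position 4-fold.
Codon 7 CGA (Arg): third position 4-fold.
Codon 8 CUC (Leu): third position 4-fold.
Four-fold degenerate third positions: 7.

7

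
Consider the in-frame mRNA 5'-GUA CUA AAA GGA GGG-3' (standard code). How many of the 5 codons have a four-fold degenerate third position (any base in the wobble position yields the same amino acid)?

4

Codon 1 GUA (Val): third position 4-fold.
Codon 2 CUA (Leu): third position 4-fold.
Codon 3 AAA (Lys): third position 2-fold.
Codon 4 GGA (Gly): third position 4-fold.
Codon 5 GGG (Gly): third position 4-fold.
Four-fold degenerate third positions: 4.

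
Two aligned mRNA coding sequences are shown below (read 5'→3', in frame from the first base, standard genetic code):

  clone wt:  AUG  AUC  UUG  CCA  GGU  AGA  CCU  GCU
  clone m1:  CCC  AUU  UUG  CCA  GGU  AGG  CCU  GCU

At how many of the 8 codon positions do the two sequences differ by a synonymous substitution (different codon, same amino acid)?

Codon 1: AUG Met / CCC Pro — nonsynonymous.
Codon 2: AUC Ile / AUU Ile — synonymous.
Codon 3: UUG Leu / UUG Leu — identical.
Codon 4: CCA Pro / CCA Pro — identical.
Codon 5: GGU Gly / GGU Gly — identical.
Codon 6: AGA Arg / AGG Arg — synonymous.
Codon 7: CCU Pro / CCU Pro — identical.
Codon 8: GCU Ala / GCU Ala — identical.
Synonymous differences: 2.

2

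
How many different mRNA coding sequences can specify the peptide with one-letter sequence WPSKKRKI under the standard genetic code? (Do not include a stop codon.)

3456

Trp: 1 codon.
Pro: 4 codons.
Ser: 6 codons.
Lys: 2 codons.
Lys: 2 codons.
Arg: 6 codons.
Lys: 2 codons.
Ile: 3 codons.
1 × 4 × 6 × 2 × 2 × 6 × 2 × 3 = 3456.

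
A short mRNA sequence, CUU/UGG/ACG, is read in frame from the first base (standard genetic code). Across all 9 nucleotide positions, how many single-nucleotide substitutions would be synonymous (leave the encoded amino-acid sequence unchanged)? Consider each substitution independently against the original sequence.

6

Codon 1 (CUU, Leu): 3 synonymous substitutions.
Codon 2 (UGG, Trp): 0 synonymous substitutions.
Codon 3 (ACG, Thr): 3 synonymous substitutions.
Total: 3 + 0 + 3 = 6.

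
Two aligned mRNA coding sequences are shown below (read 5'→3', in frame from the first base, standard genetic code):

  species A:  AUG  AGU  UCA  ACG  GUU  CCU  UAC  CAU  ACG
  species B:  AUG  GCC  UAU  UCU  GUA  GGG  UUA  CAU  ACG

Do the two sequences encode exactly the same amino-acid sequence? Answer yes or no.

no

Codon 1: AUG Met / AUG Met — identical.
Codon 2: AGU Ser / GCC Ala — nonsynonymous.
Codon 3: UCA Ser / UAU Tyr — nonsynonymous.
Codon 4: ACG Thr / UCU Ser — nonsynonymous.
Codon 5: GUU Val / GUA Val — synonymous.
Codon 6: CCU Pro / GGG Gly — nonsynonymous.
Codon 7: UAC Tyr / UUA Leu — nonsynonymous.
Codon 8: CAU His / CAU His — identical.
Codon 9: ACG Thr / ACG Thr — identical.
Nonsynonymous differences: 5 → different protein.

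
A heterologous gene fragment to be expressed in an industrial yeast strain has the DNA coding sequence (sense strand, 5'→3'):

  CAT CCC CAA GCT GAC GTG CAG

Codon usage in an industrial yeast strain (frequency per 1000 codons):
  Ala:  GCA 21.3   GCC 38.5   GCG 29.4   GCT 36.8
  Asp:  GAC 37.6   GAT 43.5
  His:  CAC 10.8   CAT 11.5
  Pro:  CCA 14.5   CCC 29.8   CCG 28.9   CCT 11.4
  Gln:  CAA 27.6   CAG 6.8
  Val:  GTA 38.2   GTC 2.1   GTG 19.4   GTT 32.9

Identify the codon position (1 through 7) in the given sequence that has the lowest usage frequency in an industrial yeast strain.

Codon 1 CAT (His): 11.5 per 1000.
Codon 2 CCC (Pro): 29.8 per 1000.
Codon 3 CAA (Gln): 27.6 per 1000.
Codon 4 GCT (Ala): 36.8 per 1000.
Codon 5 GAC (Asp): 37.6 per 1000.
Codon 6 GTG (Val): 19.4 per 1000.
Codon 7 CAG (Gln): 6.8 per 1000.
Lowest frequency is 6.8 at codon 7.

7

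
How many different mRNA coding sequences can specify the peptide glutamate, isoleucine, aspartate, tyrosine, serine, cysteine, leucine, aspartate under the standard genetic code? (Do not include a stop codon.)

Glu: 2 codons.
Ile: 3 codons.
Asp: 2 codons.
Tyr: 2 codons.
Ser: 6 codons.
Cys: 2 codons.
Leu: 6 codons.
Asp: 2 codons.
2 × 3 × 2 × 2 × 6 × 2 × 6 × 2 = 3456.

3456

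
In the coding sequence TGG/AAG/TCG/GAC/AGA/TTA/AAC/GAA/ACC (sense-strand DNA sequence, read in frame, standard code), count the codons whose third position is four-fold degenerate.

2

Codon 1 TGG (Trp): third position 1-fold.
Codon 2 AAG (Lys): third position 2-fold.
Codon 3 TCG (Ser): third position 4-fold.
Codon 4 GAC (Asp): third position 2-fold.
Codon 5 AGA (Arg): third position 2-fold.
Codon 6 TTA (Leu): third position 2-fold.
Codon 7 AAC (Asn): third position 2-fold.
Codon 8 GAA (Glu): third position 2-fold.
Codon 9 ACC (Thr): third position 4-fold.
Four-fold degenerate third positions: 2.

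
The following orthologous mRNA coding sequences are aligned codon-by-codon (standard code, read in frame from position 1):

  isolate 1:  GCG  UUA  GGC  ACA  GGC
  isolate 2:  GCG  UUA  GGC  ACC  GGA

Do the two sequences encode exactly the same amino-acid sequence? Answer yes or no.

Codon 1: GCG Ala / GCG Ala — identical.
Codon 2: UUA Leu / UUA Leu — identical.
Codon 3: GGC Gly / GGC Gly — identical.
Codon 4: ACA Thr / ACC Thr — synonymous.
Codon 5: GGC Gly / GGA Gly — synonymous.
Nonsynonymous differences: 0 → same protein.

yes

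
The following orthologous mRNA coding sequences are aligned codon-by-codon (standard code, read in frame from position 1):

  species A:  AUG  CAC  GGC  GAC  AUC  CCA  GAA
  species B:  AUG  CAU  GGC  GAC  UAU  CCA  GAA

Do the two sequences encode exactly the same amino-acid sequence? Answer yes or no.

Codon 1: AUG Met / AUG Met — identical.
Codon 2: CAC His / CAU His — synonymous.
Codon 3: GGC Gly / GGC Gly — identical.
Codon 4: GAC Asp / GAC Asp — identical.
Codon 5: AUC Ile / UAU Tyr — nonsynonymous.
Codon 6: CCA Pro / CCA Pro — identical.
Codon 7: GAA Glu / GAA Glu — identical.
Nonsynonymous differences: 1 → different protein.

no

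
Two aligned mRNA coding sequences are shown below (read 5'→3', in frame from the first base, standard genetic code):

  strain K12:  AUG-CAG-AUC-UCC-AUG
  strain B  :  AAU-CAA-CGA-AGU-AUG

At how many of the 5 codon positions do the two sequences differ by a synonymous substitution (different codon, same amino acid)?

2

Codon 1: AUG Met / AAU Asn — nonsynonymous.
Codon 2: CAG Gln / CAA Gln — synonymous.
Codon 3: AUC Ile / CGA Arg — nonsynonymous.
Codon 4: UCC Ser / AGU Ser — synonymous.
Codon 5: AUG Met / AUG Met — identical.
Synonymous differences: 2.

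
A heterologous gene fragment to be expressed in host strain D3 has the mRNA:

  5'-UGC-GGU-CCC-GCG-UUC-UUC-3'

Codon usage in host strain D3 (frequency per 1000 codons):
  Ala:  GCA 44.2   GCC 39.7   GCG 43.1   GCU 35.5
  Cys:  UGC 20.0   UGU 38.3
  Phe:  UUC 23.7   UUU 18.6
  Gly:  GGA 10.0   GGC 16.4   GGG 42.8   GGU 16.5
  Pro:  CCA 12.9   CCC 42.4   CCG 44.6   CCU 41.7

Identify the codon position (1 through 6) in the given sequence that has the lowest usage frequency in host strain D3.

2

Codon 1 UGC (Cys): 20.0 per 1000.
Codon 2 GGU (Gly): 16.5 per 1000.
Codon 3 CCC (Pro): 42.4 per 1000.
Codon 4 GCG (Ala): 43.1 per 1000.
Codon 5 UUC (Phe): 23.7 per 1000.
Codon 6 UUC (Phe): 23.7 per 1000.
Lowest frequency is 16.5 at codon 2.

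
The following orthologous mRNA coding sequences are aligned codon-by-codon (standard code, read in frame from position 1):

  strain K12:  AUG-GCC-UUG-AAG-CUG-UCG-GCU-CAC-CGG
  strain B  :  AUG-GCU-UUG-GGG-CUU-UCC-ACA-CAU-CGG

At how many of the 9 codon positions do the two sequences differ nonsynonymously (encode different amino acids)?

Codon 1: AUG Met / AUG Met — identical.
Codon 2: GCC Ala / GCU Ala — synonymous.
Codon 3: UUG Leu / UUG Leu — identical.
Codon 4: AAG Lys / GGG Gly — nonsynonymous.
Codon 5: CUG Leu / CUU Leu — synonymous.
Codon 6: UCG Ser / UCC Ser — synonymous.
Codon 7: GCU Ala / ACA Thr — nonsynonymous.
Codon 8: CAC His / CAU His — synonymous.
Codon 9: CGG Arg / CGG Arg — identical.
Nonsynonymous differences: 2.

2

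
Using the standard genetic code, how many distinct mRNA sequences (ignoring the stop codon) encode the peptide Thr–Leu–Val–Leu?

Thr: 4 codons.
Leu: 6 codons.
Val: 4 codons.
Leu: 6 codons.
4 × 6 × 4 × 6 = 576.

576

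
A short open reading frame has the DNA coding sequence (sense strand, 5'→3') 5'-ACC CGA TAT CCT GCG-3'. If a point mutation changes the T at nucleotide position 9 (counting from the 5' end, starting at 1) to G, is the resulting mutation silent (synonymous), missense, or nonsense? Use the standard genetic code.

Position 9 falls in codon 3: TAT → Tyr.
After the substitution the codon is TAG → Stop.
The new codon is a stop codon, so this is a nonsense mutation.

nonsense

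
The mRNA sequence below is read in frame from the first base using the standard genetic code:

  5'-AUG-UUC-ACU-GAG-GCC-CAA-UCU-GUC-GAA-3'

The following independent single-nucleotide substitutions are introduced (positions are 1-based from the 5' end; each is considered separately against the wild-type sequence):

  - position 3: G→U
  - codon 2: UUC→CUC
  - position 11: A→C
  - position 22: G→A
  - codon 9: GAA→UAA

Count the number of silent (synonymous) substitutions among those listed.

Codon 1: AUG (Met) → AUU (Ile) — missense.
Codon 2: UUC (Phe) → CUC (Leu) — missense.
Codon 4: GAG (Glu) → GCG (Ala) — missense.
Codon 8: GUC (Val) → AUC (Ile) — missense.
Codon 9: GAA (Glu) → UAA (Stop) — nonsense.
Synonymous: 0 of 5.

0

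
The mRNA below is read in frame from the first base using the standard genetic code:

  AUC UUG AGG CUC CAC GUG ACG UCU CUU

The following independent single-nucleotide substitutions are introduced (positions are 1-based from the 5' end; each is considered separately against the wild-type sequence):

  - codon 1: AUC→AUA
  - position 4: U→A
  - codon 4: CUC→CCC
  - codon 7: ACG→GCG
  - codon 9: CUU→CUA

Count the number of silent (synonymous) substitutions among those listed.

Codon 1: AUC (Ile) → AUA (Ile) — synonymous.
Codon 2: UUG (Leu) → AUG (Met) — missense.
Codon 4: CUC (Leu) → CCC (Pro) — missense.
Codon 7: ACG (Thr) → GCG (Ala) — missense.
Codon 9: CUU (Leu) → CUA (Leu) — synonymous.
Synonymous: 2 of 5.

2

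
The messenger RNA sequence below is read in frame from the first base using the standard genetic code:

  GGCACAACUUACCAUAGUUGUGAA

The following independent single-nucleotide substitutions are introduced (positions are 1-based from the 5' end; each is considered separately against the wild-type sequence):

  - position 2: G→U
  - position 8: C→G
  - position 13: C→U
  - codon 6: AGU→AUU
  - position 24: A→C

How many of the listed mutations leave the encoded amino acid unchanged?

Codon 1: GGC (Gly) → GUC (Val) — missense.
Codon 3: ACU (Thr) → AGU (Ser) — missense.
Codon 5: CAU (His) → UAU (Tyr) — missense.
Codon 6: AGU (Ser) → AUU (Ile) — missense.
Codon 8: GAA (Glu) → GAC (Asp) — missense.
Synonymous: 0 of 5.

0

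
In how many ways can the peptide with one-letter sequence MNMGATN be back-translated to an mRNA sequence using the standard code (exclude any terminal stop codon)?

Met: 1 codon.
Asn: 2 codons.
Met: 1 codon.
Gly: 4 codons.
Ala: 4 codons.
Thr: 4 codons.
Asn: 2 codons.
1 × 2 × 1 × 4 × 4 × 4 × 2 = 256.

256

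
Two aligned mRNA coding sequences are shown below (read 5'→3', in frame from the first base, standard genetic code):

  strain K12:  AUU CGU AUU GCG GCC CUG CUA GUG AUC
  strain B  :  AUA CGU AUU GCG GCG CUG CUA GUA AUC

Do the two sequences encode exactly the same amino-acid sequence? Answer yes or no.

Codon 1: AUU Ile / AUA Ile — synonymous.
Codon 2: CGU Arg / CGU Arg — identical.
Codon 3: AUU Ile / AUU Ile — identical.
Codon 4: GCG Ala / GCG Ala — identical.
Codon 5: GCC Ala / GCG Ala — synonymous.
Codon 6: CUG Leu / CUG Leu — identical.
Codon 7: CUA Leu / CUA Leu — identical.
Codon 8: GUG Val / GUA Val — synonymous.
Codon 9: AUC Ile / AUC Ile — identical.
Nonsynonymous differences: 0 → same protein.

yes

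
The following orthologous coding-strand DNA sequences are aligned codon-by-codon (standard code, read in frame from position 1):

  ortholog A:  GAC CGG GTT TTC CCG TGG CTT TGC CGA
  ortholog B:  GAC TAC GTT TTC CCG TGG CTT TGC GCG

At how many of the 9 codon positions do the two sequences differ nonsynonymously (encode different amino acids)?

Codon 1: GAC Asp / GAC Asp — identical.
Codon 2: CGG Arg / TAC Tyr — nonsynonymous.
Codon 3: GTT Val / GTT Val — identical.
Codon 4: TTC Phe / TTC Phe — identical.
Codon 5: CCG Pro / CCG Pro — identical.
Codon 6: TGG Trp / TGG Trp — identical.
Codon 7: CTT Leu / CTT Leu — identical.
Codon 8: TGC Cys / TGC Cys — identical.
Codon 9: CGA Arg / GCG Ala — nonsynonymous.
Nonsynonymous differences: 2.

2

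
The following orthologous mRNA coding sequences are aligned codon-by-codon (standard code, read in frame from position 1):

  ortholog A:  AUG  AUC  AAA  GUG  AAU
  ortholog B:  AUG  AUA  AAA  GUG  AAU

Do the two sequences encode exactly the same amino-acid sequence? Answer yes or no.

Codon 1: AUG Met / AUG Met — identical.
Codon 2: AUC Ile / AUA Ile — synonymous.
Codon 3: AAA Lys / AAA Lys — identical.
Codon 4: GUG Val / GUG Val — identical.
Codon 5: AAU Asn / AAU Asn — identical.
Nonsynonymous differences: 0 → same protein.

yes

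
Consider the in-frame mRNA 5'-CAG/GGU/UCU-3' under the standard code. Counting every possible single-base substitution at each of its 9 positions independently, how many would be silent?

7

Codon 1 (CAG, Gln): 1 synonymous substitution.
Codon 2 (GGU, Gly): 3 synonymous substitutions.
Codon 3 (UCU, Ser): 3 synonymous substitutions.
Total: 1 + 3 + 3 = 7.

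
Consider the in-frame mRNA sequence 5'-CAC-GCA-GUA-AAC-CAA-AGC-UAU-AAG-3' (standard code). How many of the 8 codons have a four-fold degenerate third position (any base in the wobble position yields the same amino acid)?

2

Codon 1 CAC (His): third position 2-fold.
Codon 2 GCA (Ala): third position 4-fold.
Codon 3 GUA (Val): third position 4-fold.
Codon 4 AAC (Asn): third position 2-fold.
Codon 5 CAA (Gln): third position 2-fold.
Codon 6 AGC (Ser): third position 2-fold.
Codon 7 UAU (Tyr): third position 2-fold.
Codon 8 AAG (Lys): third position 2-fold.
Four-fold degenerate third positions: 2.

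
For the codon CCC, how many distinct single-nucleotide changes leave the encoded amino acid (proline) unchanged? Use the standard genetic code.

3

Position 1: none → 0 synonymous.
Position 2: none → 0 synonymous.
Position 3: CCU, CCA, CCG → 3 synonymous.
Total: 0 + 0 + 3 = 3.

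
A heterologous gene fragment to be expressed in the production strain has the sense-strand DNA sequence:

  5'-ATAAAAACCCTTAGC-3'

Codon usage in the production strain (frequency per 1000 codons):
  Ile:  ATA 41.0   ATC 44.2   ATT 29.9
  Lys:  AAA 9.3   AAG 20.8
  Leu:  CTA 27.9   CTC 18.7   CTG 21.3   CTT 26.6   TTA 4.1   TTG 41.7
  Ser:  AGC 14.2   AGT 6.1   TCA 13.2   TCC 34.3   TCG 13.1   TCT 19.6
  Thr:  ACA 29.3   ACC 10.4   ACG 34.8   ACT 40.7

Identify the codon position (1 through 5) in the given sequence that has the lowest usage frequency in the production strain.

2

Codon 1 ATA (Ile): 41.0 per 1000.
Codon 2 AAA (Lys): 9.3 per 1000.
Codon 3 ACC (Thr): 10.4 per 1000.
Codon 4 CTT (Leu): 26.6 per 1000.
Codon 5 AGC (Ser): 14.2 per 1000.
Lowest frequency is 9.3 at codon 2.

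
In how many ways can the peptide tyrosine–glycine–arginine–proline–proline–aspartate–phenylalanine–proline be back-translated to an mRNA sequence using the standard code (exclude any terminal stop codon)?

12288

Tyr: 2 codons.
Gly: 4 codons.
Arg: 6 codons.
Pro: 4 codons.
Pro: 4 codons.
Asp: 2 codons.
Phe: 2 codons.
Pro: 4 codons.
2 × 4 × 6 × 4 × 4 × 2 × 2 × 4 = 12288.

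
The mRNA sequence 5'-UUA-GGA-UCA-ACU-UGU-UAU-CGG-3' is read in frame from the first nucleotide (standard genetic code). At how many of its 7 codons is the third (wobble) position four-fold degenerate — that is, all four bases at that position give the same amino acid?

Codon 1 UUA (Leu): third position 2-fold.
Codon 2 GGA (Gly): third position 4-fold.
Codon 3 UCA (Ser): third position 4-fold.
Codon 4 ACU (Thr): third position 4-fold.
Codon 5 UGU (Cys): third position 2-fold.
Codon 6 UAU (Tyr): third position 2-fold.
Codon 7 CGG (Arg): third position 4-fold.
Four-fold degenerate third positions: 4.

4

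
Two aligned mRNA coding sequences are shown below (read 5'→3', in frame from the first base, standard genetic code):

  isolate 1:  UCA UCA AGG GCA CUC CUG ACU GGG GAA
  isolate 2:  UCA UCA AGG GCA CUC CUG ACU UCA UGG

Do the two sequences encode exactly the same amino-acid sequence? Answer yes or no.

Codon 1: UCA Ser / UCA Ser — identical.
Codon 2: UCA Ser / UCA Ser — identical.
Codon 3: AGG Arg / AGG Arg — identical.
Codon 4: GCA Ala / GCA Ala — identical.
Codon 5: CUC Leu / CUC Leu — identical.
Codon 6: CUG Leu / CUG Leu — identical.
Codon 7: ACU Thr / ACU Thr — identical.
Codon 8: GGG Gly / UCA Ser — nonsynonymous.
Codon 9: GAA Glu / UGG Trp — nonsynonymous.
Nonsynonymous differences: 2 → different protein.

no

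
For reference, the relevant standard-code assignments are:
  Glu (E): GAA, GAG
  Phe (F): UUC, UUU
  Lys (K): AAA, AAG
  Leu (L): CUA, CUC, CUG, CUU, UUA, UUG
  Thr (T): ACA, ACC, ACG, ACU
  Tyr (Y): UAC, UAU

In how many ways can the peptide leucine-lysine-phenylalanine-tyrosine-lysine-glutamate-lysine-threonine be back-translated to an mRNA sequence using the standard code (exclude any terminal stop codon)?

1536

Leu: 6 codons.
Lys: 2 codons.
Phe: 2 codons.
Tyr: 2 codons.
Lys: 2 codons.
Glu: 2 codons.
Lys: 2 codons.
Thr: 4 codons.
6 × 2 × 2 × 2 × 2 × 2 × 2 × 4 = 1536.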